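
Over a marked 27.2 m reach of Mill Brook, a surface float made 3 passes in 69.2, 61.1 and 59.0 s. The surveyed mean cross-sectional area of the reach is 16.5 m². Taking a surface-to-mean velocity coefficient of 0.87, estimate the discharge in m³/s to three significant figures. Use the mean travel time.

6.19 m³/s

t̄ = (69.2 + 61.1 + 59.0) / 3 = 63.1 s
v_surface = L / t̄ = 27.2 / 63.1 = 0.4311 m/s
v_mean = 0.87 × 0.4311 = 0.3750 m/s
Q = A × v_mean = 16.5 × 0.3750 = 6.188 m³/s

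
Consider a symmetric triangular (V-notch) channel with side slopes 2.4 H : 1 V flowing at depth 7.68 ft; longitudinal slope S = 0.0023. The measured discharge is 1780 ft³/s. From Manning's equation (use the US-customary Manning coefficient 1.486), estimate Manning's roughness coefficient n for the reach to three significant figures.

0.0132

A = z·y² = 2.4×7.68² = 141.6 ft²
P = 2y√(1+z²) = 2×7.68×√(1+2.4²) = 39.94 ft
R = A/P = 141.6/39.94 = 3.545 ft
n = (1.486/Q)·A·R^(2/3)·S^(1/2) = (1.486/1780) × 141.6 × 2.325 × 0.04796 = 0.01318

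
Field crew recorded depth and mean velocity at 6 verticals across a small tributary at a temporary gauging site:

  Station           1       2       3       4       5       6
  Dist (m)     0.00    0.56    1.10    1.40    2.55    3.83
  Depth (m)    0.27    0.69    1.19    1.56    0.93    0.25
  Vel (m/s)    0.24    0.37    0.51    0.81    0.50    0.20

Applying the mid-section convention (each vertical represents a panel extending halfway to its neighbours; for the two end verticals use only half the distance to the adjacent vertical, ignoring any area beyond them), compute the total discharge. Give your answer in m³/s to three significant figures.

w_1 = (0.56 − 0.00)/2 = 0.28 m; q_1 = 0.24 × 0.27 × 0.28 = 0.01814 m³/s
w_2 = (1.10 − 0.00)/2 = 0.55 m; q_2 = 0.37 × 0.69 × 0.55 = 0.1404 m³/s
w_3 = (1.40 − 0.56)/2 = 0.42 m; q_3 = 0.51 × 1.19 × 0.42 = 0.2549 m³/s
w_4 = (2.55 − 1.10)/2 = 0.725 m; q_4 = 0.81 × 1.56 × 0.725 = 0.9161 m³/s
w_5 = (3.83 − 1.40)/2 = 1.215 m; q_5 = 0.50 × 0.93 × 1.215 = 0.5650 m³/s
w_6 = (3.83 − 2.55)/2 = 0.64 m; q_6 = 0.20 × 0.25 × 0.64 = 0.03200 m³/s
Q = Σ qᵢ = 1.927 m³/s

1.93 m³/s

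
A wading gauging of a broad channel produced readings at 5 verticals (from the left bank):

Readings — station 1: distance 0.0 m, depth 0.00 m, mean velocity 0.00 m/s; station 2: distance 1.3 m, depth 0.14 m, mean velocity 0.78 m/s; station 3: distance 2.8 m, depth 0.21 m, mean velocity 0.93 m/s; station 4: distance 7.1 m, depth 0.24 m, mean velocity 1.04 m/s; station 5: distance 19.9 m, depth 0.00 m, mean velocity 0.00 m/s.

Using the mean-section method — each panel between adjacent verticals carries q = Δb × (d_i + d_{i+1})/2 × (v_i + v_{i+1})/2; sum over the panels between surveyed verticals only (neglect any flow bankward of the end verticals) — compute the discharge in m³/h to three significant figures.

Panel 1-2: Δb = 1.3 m, d̄ = (0.00+0.14)/2 = 0.07, v̄ = (0.00+0.78)/2 = 0.39 → q = 1.3×0.07×0.39 = 0.03549 m³/s
Panel 2-3: Δb = 1.5 m, d̄ = (0.14+0.21)/2 = 0.175, v̄ = (0.78+0.93)/2 = 0.855 → q = 1.5×0.175×0.855 = 0.2244 m³/s
Panel 3-4: Δb = 4.3 m, d̄ = (0.21+0.24)/2 = 0.225, v̄ = (0.93+1.04)/2 = 0.985 → q = 4.3×0.225×0.985 = 0.9530 m³/s
Panel 4-5: Δb = 12.8 m, d̄ = (0.24+0.00)/2 = 0.12, v̄ = (1.04+0.00)/2 = 0.52 → q = 12.8×0.12×0.52 = 0.7987 m³/s
Q = Σ q = 2.012 m³/s
= 2.012 × 3600 = 7242 m³/h

7240 m³/h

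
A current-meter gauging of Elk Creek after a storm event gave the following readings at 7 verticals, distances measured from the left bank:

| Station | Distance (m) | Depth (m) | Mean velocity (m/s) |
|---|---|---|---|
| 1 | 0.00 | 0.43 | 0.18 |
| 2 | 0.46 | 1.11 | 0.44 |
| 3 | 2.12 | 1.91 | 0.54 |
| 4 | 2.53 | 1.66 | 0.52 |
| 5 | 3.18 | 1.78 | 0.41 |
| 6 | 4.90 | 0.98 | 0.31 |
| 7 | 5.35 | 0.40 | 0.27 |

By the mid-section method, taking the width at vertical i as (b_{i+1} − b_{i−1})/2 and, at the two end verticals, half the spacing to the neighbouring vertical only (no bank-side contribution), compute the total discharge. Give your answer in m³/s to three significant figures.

3.28 m³/s

w_1 = (0.46 − 0.00)/2 = 0.23 m; q_1 = 0.18 × 0.43 × 0.23 = 0.01780 m³/s
w_2 = (2.12 − 0.00)/2 = 1.06 m; q_2 = 0.44 × 1.11 × 1.06 = 0.5177 m³/s
w_3 = (2.53 − 0.46)/2 = 1.035 m; q_3 = 0.54 × 1.91 × 1.035 = 1.067 m³/s
w_4 = (3.18 − 2.12)/2 = 0.53 m; q_4 = 0.52 × 1.66 × 0.53 = 0.4575 m³/s
w_5 = (4.90 − 2.53)/2 = 1.185 m; q_5 = 0.41 × 1.78 × 1.185 = 0.8648 m³/s
w_6 = (5.35 − 3.18)/2 = 1.085 m; q_6 = 0.31 × 0.98 × 1.085 = 0.3296 m³/s
w_7 = (5.35 − 4.90)/2 = 0.225 m; q_7 = 0.27 × 0.40 × 0.225 = 0.02430 m³/s
Q = Σ qᵢ = 3.279 m³/s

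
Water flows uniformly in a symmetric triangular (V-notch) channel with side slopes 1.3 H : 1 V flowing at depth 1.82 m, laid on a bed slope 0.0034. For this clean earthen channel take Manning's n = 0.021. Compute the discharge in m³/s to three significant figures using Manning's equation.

A = z·y² = 1.3×1.82² = 4.306 m²
P = 2y√(1+z²) = 2×1.82×√(1+1.3²) = 5.970 m
R = A/P = 4.306/5.970 = 0.7213 m
Q = (1/n)·A·R^(2/3)·S^(1/2) = (1/0.021) × 4.306 × 0.7213^(2/3) × 0.0034^(1/2) = 9.616 m³/s

9.62 m³/s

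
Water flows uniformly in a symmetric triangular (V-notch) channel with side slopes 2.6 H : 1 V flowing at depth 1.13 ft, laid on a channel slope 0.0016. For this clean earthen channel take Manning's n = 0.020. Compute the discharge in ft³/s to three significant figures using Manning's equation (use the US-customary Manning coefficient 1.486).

A = z·y² = 2.6×1.13² = 3.320 ft²
P = 2y√(1+z²) = 2×1.13×√(1+2.6²) = 6.296 ft
R = A/P = 3.320/6.296 = 0.5273 ft
Q = (1.486/n)·A·R^(2/3)·S^(1/2) = (1.486/0.020) × 3.320 × 0.5273^(2/3) × 0.0016^(1/2) = 6.440 ft³/s

6.44 ft³/s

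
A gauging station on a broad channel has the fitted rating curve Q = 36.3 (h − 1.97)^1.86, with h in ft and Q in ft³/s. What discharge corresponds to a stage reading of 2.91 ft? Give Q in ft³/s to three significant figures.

32.4 ft³/s

Q = 36.3 × (2.91 − 1.97)^1.86 = 36.3 × 0.94^1.86 = 32.35 ft³/s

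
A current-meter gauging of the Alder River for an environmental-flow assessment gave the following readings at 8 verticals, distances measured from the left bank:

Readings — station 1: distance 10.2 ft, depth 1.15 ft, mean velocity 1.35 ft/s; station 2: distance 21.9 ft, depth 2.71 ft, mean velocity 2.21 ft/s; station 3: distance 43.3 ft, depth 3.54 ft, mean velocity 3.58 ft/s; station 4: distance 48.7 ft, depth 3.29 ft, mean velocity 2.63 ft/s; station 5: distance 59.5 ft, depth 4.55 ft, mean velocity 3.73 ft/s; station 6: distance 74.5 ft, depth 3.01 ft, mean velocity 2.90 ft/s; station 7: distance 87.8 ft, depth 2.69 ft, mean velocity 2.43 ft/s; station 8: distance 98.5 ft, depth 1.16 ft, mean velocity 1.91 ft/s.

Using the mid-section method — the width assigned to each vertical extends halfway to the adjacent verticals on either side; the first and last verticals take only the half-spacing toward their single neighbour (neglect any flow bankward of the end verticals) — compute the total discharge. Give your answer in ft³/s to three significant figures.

781 ft³/s

w_1 = (21.9 − 10.2)/2 = 5.85 ft; q_1 = 1.35 × 1.15 × 5.85 = 9.082 ft³/s
w_2 = (43.3 − 10.2)/2 = 16.55 ft; q_2 = 2.21 × 2.71 × 16.55 = 99.12 ft³/s
w_3 = (48.7 − 21.9)/2 = 13.4 ft; q_3 = 3.58 × 3.54 × 13.4 = 169.8 ft³/s
w_4 = (59.5 − 43.3)/2 = 8.1 ft; q_4 = 2.63 × 3.29 × 8.1 = 70.09 ft³/s
w_5 = (74.5 − 48.7)/2 = 12.9 ft; q_5 = 3.73 × 4.55 × 12.9 = 218.9 ft³/s
w_6 = (87.8 − 59.5)/2 = 14.15 ft; q_6 = 2.90 × 3.01 × 14.15 = 123.5 ft³/s
w_7 = (98.5 − 74.5)/2 = 12 ft; q_7 = 2.43 × 2.69 × 12 = 78.44 ft³/s
w_8 = (98.5 − 87.8)/2 = 5.35 ft; q_8 = 1.91 × 1.16 × 5.35 = 11.85 ft³/s
Q = Σ qᵢ = 780.9 ft³/s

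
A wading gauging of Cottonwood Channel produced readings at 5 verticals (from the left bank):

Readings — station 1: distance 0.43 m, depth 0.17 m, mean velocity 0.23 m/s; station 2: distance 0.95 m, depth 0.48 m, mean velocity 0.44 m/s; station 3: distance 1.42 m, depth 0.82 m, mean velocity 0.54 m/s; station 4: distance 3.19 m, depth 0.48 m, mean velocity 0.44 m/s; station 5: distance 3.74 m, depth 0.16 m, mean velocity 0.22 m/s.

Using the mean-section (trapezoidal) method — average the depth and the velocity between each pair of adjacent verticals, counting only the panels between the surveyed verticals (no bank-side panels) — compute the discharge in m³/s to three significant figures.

0.828 m³/s

Panel 1-2: Δb = 0.52 m, d̄ = (0.17+0.48)/2 = 0.325, v̄ = (0.23+0.44)/2 = 0.335 → q = 0.52×0.325×0.335 = 0.05662 m³/s
Panel 2-3: Δb = 0.47 m, d̄ = (0.48+0.82)/2 = 0.65, v̄ = (0.44+0.54)/2 = 0.49 → q = 0.47×0.65×0.49 = 0.1497 m³/s
Panel 3-4: Δb = 1.77 m, d̄ = (0.82+0.48)/2 = 0.65, v̄ = (0.54+0.44)/2 = 0.49 → q = 1.77×0.65×0.49 = 0.5637 m³/s
Panel 4-5: Δb = 0.55 m, d̄ = (0.48+0.16)/2 = 0.32, v̄ = (0.44+0.22)/2 = 0.33 → q = 0.55×0.32×0.33 = 0.05808 m³/s
Q = Σ q = 0.8281 m³/s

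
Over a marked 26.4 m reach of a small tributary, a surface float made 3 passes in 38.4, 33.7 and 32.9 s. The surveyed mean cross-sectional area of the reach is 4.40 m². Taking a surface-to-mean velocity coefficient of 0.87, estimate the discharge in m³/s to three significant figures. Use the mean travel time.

t̄ = (38.4 + 33.7 + 32.9) / 3 = 35 s
v_surface = L / t̄ = 26.4 / 35 = 0.7543 m/s
v_mean = 0.87 × 0.7543 = 0.6562 m/s
Q = A × v_mean = 4.40 × 0.6562 = 2.887 m³/s

2.89 m³/s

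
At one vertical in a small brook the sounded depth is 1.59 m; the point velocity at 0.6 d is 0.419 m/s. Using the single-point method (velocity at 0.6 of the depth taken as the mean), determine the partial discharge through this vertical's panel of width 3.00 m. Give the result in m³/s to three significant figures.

v̄ = v₀.₆ = 0.419 m/s
q = v̄ × d × w = 0.4190 × 1.59 × 3.00 = 1.999 m³/s

2.00 m³/s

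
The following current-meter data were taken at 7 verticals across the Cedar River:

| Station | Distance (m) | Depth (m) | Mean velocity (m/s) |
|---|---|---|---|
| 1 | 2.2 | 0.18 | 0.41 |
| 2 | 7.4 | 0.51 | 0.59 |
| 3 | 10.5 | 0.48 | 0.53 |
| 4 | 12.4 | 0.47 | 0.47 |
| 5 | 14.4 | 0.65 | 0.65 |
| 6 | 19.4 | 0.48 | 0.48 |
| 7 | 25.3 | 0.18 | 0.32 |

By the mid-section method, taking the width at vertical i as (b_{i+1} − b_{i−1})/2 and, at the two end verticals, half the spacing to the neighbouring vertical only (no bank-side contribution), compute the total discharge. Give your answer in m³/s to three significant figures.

5.41 m³/s

w_1 = (7.4 − 2.2)/2 = 2.6 m; q_1 = 0.41 × 0.18 × 2.6 = 0.1919 m³/s
w_2 = (10.5 − 2.2)/2 = 4.15 m; q_2 = 0.59 × 0.51 × 4.15 = 1.249 m³/s
w_3 = (12.4 − 7.4)/2 = 2.5 m; q_3 = 0.53 × 0.48 × 2.5 = 0.6360 m³/s
w_4 = (14.4 − 10.5)/2 = 1.95 m; q_4 = 0.47 × 0.47 × 1.95 = 0.4308 m³/s
w_5 = (19.4 − 12.4)/2 = 3.5 m; q_5 = 0.65 × 0.65 × 3.5 = 1.479 m³/s
w_6 = (25.3 − 14.4)/2 = 5.45 m; q_6 = 0.48 × 0.48 × 5.45 = 1.256 m³/s
w_7 = (25.3 − 19.4)/2 = 2.95 m; q_7 = 0.32 × 0.18 × 2.95 = 0.1699 m³/s
Q = Σ qᵢ = 5.412 m³/s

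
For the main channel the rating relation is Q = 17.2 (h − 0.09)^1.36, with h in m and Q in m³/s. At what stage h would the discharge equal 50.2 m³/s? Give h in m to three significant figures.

2.29 m

h − h₀ = (Q/C)^(1/b) = (50.2/17.2)^(1/1.36) = 2.198 m
h = 0.09 + 2.198 = 2.288 m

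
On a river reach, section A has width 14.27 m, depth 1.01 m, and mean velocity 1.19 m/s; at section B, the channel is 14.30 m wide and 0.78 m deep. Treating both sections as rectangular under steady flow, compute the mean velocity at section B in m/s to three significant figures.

1.54 m/s

Q = A₁V₁ = (14.27×1.01) × 1.19 = 17.15 m³/s
A₂ = 14.30 × 0.78 = 11.15 m²
V₂ = Q/A₂ = 17.15/11.15 = 1.538 m/s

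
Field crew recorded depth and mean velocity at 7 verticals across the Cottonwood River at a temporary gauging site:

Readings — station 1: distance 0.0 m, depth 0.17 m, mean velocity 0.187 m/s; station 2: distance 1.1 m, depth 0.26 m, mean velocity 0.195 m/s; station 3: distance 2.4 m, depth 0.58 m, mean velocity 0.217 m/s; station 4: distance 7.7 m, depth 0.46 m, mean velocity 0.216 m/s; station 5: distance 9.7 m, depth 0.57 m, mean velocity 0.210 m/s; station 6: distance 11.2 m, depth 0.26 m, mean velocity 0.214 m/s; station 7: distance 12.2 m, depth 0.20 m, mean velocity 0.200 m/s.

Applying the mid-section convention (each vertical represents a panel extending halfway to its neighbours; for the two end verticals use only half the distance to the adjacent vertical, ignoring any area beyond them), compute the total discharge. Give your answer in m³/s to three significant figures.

1.16 m³/s

w_1 = (1.1 − 0.0)/2 = 0.55 m; q_1 = 0.187 × 0.17 × 0.55 = 0.01748 m³/s
w_2 = (2.4 − 0.0)/2 = 1.2 m; q_2 = 0.195 × 0.26 × 1.2 = 0.06084 m³/s
w_3 = (7.7 − 1.1)/2 = 3.3 m; q_3 = 0.217 × 0.58 × 3.3 = 0.4153 m³/s
w_4 = (9.7 − 2.4)/2 = 3.65 m; q_4 = 0.216 × 0.46 × 3.65 = 0.3627 m³/s
w_5 = (11.2 − 7.7)/2 = 1.75 m; q_5 = 0.210 × 0.57 × 1.75 = 0.2095 m³/s
w_6 = (12.2 − 9.7)/2 = 1.25 m; q_6 = 0.214 × 0.26 × 1.25 = 0.06955 m³/s
w_7 = (12.2 − 11.2)/2 = 0.5 m; q_7 = 0.200 × 0.20 × 0.5 = 0.02000 m³/s
Q = Σ qᵢ = 1.155 m³/s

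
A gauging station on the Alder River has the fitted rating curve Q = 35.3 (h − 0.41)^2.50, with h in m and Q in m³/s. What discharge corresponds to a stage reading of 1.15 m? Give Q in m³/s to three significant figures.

16.6 m³/s

Q = 35.3 × (1.15 − 0.41)^2.50 = 35.3 × 0.74^2.50 = 16.63 m³/s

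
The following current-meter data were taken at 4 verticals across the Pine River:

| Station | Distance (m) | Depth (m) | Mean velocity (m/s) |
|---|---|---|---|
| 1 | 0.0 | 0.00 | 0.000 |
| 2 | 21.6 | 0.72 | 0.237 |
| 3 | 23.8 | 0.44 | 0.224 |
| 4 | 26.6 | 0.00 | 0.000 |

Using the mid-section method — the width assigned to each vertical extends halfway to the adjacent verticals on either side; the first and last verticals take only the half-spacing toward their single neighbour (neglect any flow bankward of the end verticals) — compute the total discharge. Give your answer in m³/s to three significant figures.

w_2 = (23.8 − 0.0)/2 = 11.9 m; q_2 = 0.237 × 0.72 × 11.9 = 2.031 m³/s
w_3 = (26.6 − 21.6)/2 = 2.5 m; q_3 = 0.224 × 0.44 × 2.5 = 0.2464 m³/s
Stations 1, 4 contribute zero (depth or velocity is 0).
Q = Σ qᵢ = 2.277 m³/s

2.28 m³/s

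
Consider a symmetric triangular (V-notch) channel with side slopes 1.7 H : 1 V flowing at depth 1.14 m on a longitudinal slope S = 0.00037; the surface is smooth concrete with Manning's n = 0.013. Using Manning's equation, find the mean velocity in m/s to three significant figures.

A = z·y² = 1.7×1.14² = 2.209 m²
P = 2y√(1+z²) = 2×1.14×√(1+1.7²) = 4.497 m
R = A/P = 2.209/4.497 = 0.4913 m
Q = (1/n)·A·R^(2/3)·S^(1/2) = (1/0.013) × 2.209 × 0.4913^(2/3) × 0.00037^(1/2) = 2.035 m³/s
V = Q/A = 2.035/2.209 = 0.9213 m/s

0.921 m/s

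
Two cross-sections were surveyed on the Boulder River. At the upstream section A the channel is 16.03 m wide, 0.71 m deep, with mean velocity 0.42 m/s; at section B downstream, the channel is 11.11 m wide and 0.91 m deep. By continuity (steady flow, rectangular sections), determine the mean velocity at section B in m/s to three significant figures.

Q = A₁V₁ = (16.03×0.71) × 0.42 = 4.780 m³/s
A₂ = 11.11 × 0.91 = 10.11 m²
V₂ = Q/A₂ = 4.780/10.11 = 0.4728 m/s

0.473 m/s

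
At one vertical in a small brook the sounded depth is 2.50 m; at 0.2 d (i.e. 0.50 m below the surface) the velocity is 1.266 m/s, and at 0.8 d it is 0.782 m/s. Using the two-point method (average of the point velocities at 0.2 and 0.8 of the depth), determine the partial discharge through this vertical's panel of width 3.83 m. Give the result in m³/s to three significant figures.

v̄ = (1.266 + 0.782) / 2 = 1.024 m/s
q = v̄ × d × w = 1.024 × 2.50 × 3.83 = 9.805 m³/s

9.80 m³/s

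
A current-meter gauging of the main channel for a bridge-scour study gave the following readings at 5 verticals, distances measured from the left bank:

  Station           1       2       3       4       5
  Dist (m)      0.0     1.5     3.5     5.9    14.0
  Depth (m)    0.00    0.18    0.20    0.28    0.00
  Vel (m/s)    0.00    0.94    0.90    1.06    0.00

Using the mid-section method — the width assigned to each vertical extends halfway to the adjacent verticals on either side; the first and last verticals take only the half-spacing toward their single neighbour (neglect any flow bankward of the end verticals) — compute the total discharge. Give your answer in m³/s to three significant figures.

w_2 = (3.5 − 0.0)/2 = 1.75 m; q_2 = 0.94 × 0.18 × 1.75 = 0.2961 m³/s
w_3 = (5.9 − 1.5)/2 = 2.2 m; q_3 = 0.90 × 0.20 × 2.2 = 0.3960 m³/s
w_4 = (14.0 − 3.5)/2 = 5.25 m; q_4 = 1.06 × 0.28 × 5.25 = 1.558 m³/s
Stations 1, 5 contribute zero (depth or velocity is 0).
Q = Σ qᵢ = 2.250 m³/s

2.25 m³/s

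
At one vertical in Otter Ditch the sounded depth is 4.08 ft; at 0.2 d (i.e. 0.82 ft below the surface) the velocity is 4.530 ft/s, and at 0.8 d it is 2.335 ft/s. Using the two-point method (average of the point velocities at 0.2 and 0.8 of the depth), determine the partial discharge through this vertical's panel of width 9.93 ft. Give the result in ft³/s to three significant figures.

v̄ = (4.530 + 2.335) / 2 = 3.433 ft/s
q = v̄ × d × w = 3.433 × 4.08 × 9.93 = 139.1 ft³/s

139 ft³/s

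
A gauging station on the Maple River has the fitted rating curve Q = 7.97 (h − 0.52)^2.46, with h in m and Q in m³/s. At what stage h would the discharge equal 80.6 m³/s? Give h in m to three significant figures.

h − h₀ = (Q/C)^(1/b) = (80.6/7.97)^(1/2.46) = 2.561 m
h = 0.52 + 2.561 = 3.081 m

3.08 m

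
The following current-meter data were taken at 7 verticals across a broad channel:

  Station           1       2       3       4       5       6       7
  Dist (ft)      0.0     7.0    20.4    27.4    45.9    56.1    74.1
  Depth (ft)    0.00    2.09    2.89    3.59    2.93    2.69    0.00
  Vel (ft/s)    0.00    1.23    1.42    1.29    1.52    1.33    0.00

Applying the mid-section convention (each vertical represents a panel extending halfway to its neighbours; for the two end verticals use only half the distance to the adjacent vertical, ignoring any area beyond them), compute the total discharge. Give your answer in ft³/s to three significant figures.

w_2 = (20.4 − 0.0)/2 = 10.2 ft; q_2 = 1.23 × 2.09 × 10.2 = 26.22 ft³/s
w_3 = (27.4 − 7.0)/2 = 10.2 ft; q_3 = 1.42 × 2.89 × 10.2 = 41.86 ft³/s
w_4 = (45.9 − 20.4)/2 = 12.75 ft; q_4 = 1.29 × 3.59 × 12.75 = 59.05 ft³/s
w_5 = (56.1 − 27.4)/2 = 14.35 ft; q_5 = 1.52 × 2.93 × 14.35 = 63.91 ft³/s
w_6 = (74.1 − 45.9)/2 = 14.1 ft; q_6 = 1.33 × 2.69 × 14.1 = 50.45 ft³/s
Stations 1, 7 contribute zero (depth or velocity is 0).
Q = Σ qᵢ = 241.5 ft³/s

241 ft³/s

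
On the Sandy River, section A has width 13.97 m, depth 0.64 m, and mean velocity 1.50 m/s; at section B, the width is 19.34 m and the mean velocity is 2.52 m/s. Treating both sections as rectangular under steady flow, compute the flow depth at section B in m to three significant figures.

Q = A₁V₁ = (13.97×0.64) × 1.50 = 13.41 m³/s
d₂ = Q/(b₂ V₂) = 13.41/(19.34×2.52) = 0.2752 m

0.275 m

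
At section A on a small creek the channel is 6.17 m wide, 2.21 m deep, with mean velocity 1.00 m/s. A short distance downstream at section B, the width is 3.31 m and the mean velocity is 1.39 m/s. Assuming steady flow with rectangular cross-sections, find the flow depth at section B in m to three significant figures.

Q = A₁V₁ = (6.17×2.21) × 1.00 = 13.64 m³/s
d₂ = Q/(b₂ V₂) = 13.64/(3.31×1.39) = 2.964 m

2.96 m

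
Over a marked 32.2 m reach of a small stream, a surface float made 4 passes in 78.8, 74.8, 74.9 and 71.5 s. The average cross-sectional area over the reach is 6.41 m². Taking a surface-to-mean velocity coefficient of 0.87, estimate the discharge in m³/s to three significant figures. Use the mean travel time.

2.39 m³/s

t̄ = (78.8 + 74.8 + 74.9 + 71.5) / 4 = 75 s
v_surface = L / t̄ = 32.2 / 75 = 0.4293 m/s
v_mean = 0.87 × 0.4293 = 0.3735 m/s
Q = A × v_mean = 6.41 × 0.3735 = 2.394 m³/s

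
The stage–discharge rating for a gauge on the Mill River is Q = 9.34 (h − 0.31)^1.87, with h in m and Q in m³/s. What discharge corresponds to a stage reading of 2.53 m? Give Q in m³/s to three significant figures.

Q = 9.34 × (2.53 − 0.31)^1.87 = 9.34 × 2.22^1.87 = 41.50 m³/s

41.5 m³/s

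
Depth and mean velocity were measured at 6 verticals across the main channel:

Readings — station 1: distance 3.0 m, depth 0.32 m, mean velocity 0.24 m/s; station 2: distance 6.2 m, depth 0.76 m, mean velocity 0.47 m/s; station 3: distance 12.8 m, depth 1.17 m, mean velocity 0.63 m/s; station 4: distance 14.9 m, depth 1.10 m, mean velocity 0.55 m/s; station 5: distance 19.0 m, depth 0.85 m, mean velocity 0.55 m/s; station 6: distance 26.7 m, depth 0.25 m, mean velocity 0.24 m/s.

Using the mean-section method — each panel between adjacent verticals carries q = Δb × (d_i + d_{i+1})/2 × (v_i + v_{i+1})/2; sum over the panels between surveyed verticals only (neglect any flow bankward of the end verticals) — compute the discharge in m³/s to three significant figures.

9.39 m³/s

Panel 1-2: Δb = 3.2 m, d̄ = (0.32+0.76)/2 = 0.54, v̄ = (0.24+0.47)/2 = 0.355 → q = 3.2×0.54×0.355 = 0.6134 m³/s
Panel 2-3: Δb = 6.6 m, d̄ = (0.76+1.17)/2 = 0.965, v̄ = (0.47+0.63)/2 = 0.55 → q = 6.6×0.965×0.55 = 3.503 m³/s
Panel 3-4: Δb = 2.1 m, d̄ = (1.17+1.10)/2 = 1.135, v̄ = (0.63+0.55)/2 = 0.59 → q = 2.1×1.135×0.59 = 1.406 m³/s
Panel 4-5: Δb = 4.1 m, d̄ = (1.10+0.85)/2 = 0.975, v̄ = (0.55+0.55)/2 = 0.55 → q = 4.1×0.975×0.55 = 2.199 m³/s
Panel 5-6: Δb = 7.7 m, d̄ = (0.85+0.25)/2 = 0.55, v̄ = (0.55+0.24)/2 = 0.395 → q = 7.7×0.55×0.395 = 1.673 m³/s
Q = Σ q = 9.394 m³/s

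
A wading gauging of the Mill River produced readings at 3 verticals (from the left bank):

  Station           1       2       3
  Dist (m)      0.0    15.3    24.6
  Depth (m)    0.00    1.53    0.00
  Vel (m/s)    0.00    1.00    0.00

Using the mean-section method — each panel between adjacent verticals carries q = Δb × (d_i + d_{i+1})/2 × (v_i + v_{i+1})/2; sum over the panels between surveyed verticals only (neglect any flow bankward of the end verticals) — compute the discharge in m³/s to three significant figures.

Panel 1-2: Δb = 15.3 m, d̄ = (0.00+1.53)/2 = 0.765, v̄ = (0.00+1.00)/2 = 0.5 → q = 15.3×0.765×0.5 = 5.852 m³/s
Panel 2-3: Δb = 9.3 m, d̄ = (1.53+0.00)/2 = 0.765, v̄ = (1.00+0.00)/2 = 0.5 → q = 9.3×0.765×0.5 = 3.557 m³/s
Q = Σ q = 9.410 m³/s

9.41 m³/s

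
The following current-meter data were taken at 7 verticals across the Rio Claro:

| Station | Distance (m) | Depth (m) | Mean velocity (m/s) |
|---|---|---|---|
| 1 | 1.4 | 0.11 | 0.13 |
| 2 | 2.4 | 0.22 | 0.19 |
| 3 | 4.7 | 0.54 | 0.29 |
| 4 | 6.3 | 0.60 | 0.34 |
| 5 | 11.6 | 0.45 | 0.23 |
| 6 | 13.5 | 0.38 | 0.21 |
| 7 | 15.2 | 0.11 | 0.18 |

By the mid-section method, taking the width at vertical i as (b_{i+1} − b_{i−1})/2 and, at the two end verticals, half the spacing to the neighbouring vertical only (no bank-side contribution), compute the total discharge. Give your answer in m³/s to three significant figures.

w_1 = (2.4 − 1.4)/2 = 0.5 m; q_1 = 0.13 × 0.11 × 0.5 = 0.007150 m³/s
w_2 = (4.7 − 1.4)/2 = 1.65 m; q_2 = 0.19 × 0.22 × 1.65 = 0.06897 m³/s
w_3 = (6.3 − 2.4)/2 = 1.95 m; q_3 = 0.29 × 0.54 × 1.95 = 0.3054 m³/s
w_4 = (11.6 − 4.7)/2 = 3.45 m; q_4 = 0.34 × 0.60 × 3.45 = 0.7038 m³/s
w_5 = (13.5 − 6.3)/2 = 3.6 m; q_5 = 0.23 × 0.45 × 3.6 = 0.3726 m³/s
w_6 = (15.2 − 11.6)/2 = 1.8 m; q_6 = 0.21 × 0.38 × 1.8 = 0.1436 m³/s
w_7 = (15.2 − 13.5)/2 = 0.85 m; q_7 = 0.18 × 0.11 × 0.85 = 0.01683 m³/s
Q = Σ qᵢ = 1.618 m³/s

1.62 m³/s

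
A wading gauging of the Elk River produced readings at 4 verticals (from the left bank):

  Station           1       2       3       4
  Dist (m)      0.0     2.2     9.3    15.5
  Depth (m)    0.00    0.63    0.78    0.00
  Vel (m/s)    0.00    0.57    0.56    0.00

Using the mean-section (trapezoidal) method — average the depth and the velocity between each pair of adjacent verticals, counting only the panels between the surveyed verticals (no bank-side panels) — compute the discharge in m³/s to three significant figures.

Panel 1-2: Δb = 2.2 m, d̄ = (0.00+0.63)/2 = 0.315, v̄ = (0.00+0.57)/2 = 0.285 → q = 2.2×0.315×0.285 = 0.1975 m³/s
Panel 2-3: Δb = 7.1 m, d̄ = (0.63+0.78)/2 = 0.705, v̄ = (0.57+0.56)/2 = 0.565 → q = 7.1×0.705×0.565 = 2.828 m³/s
Panel 3-4: Δb = 6.2 m, d̄ = (0.78+0.00)/2 = 0.39, v̄ = (0.56+0.00)/2 = 0.28 → q = 6.2×0.39×0.28 = 0.6770 m³/s
Q = Σ q = 3.703 m³/s

3.70 m³/s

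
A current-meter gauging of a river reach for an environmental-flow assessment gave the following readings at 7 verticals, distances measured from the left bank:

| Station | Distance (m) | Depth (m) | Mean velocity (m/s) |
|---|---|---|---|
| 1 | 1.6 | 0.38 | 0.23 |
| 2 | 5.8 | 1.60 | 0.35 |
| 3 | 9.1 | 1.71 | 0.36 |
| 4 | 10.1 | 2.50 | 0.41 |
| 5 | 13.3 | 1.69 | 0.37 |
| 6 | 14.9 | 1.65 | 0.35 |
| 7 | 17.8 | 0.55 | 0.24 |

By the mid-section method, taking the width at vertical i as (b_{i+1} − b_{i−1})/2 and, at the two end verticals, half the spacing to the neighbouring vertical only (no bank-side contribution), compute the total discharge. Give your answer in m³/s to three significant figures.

w_1 = (5.8 − 1.6)/2 = 2.1 m; q_1 = 0.23 × 0.38 × 2.1 = 0.1835 m³/s
w_2 = (9.1 − 1.6)/2 = 3.75 m; q_2 = 0.35 × 1.60 × 3.75 = 2.100 m³/s
w_3 = (10.1 − 5.8)/2 = 2.15 m; q_3 = 0.36 × 1.71 × 2.15 = 1.324 m³/s
w_4 = (13.3 − 9.1)/2 = 2.1 m; q_4 = 0.41 × 2.50 × 2.1 = 2.153 m³/s
w_5 = (14.9 − 10.1)/2 = 2.4 m; q_5 = 0.37 × 1.69 × 2.4 = 1.501 m³/s
w_6 = (17.8 − 13.3)/2 = 2.25 m; q_6 = 0.35 × 1.65 × 2.25 = 1.299 m³/s
w_7 = (17.8 − 14.9)/2 = 1.45 m; q_7 = 0.24 × 0.55 × 1.45 = 0.1914 m³/s
Q = Σ qᵢ = 8.751 m³/s

8.75 m³/s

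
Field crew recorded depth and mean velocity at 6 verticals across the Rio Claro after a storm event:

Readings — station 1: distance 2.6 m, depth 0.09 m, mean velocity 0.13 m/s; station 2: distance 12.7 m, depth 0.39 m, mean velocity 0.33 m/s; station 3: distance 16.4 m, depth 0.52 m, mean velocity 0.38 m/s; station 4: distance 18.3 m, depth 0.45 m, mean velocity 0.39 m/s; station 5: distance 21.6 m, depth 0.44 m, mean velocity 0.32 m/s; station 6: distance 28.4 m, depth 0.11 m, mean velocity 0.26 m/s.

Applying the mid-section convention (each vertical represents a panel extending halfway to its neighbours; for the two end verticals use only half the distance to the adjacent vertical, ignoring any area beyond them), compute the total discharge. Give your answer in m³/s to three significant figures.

w_1 = (12.7 − 2.6)/2 = 5.05 m; q_1 = 0.13 × 0.09 × 5.05 = 0.05909 m³/s
w_2 = (16.4 − 2.6)/2 = 6.9 m; q_2 = 0.33 × 0.39 × 6.9 = 0.8880 m³/s
w_3 = (18.3 − 12.7)/2 = 2.8 m; q_3 = 0.38 × 0.52 × 2.8 = 0.5533 m³/s
w_4 = (21.6 − 16.4)/2 = 2.6 m; q_4 = 0.39 × 0.45 × 2.6 = 0.4563 m³/s
w_5 = (28.4 − 18.3)/2 = 5.05 m; q_5 = 0.32 × 0.44 × 5.05 = 0.7110 m³/s
w_6 = (28.4 − 21.6)/2 = 3.4 m; q_6 = 0.26 × 0.11 × 3.4 = 0.09724 m³/s
Q = Σ qᵢ = 2.765 m³/s

2.76 m³/s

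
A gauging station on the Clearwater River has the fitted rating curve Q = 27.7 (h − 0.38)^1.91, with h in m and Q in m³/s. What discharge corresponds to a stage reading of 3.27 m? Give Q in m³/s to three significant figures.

Q = 27.7 × (3.27 − 0.38)^1.91 = 27.7 × 2.89^1.91 = 210.3 m³/s

210 m³/s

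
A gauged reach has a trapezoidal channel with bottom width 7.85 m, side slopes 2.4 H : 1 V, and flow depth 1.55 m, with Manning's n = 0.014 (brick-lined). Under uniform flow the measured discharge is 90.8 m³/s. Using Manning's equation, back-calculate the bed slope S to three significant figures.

A = (b + z·y)·y = (7.85 + 2.4×1.55)×1.55 = 17.93 m²
P = b + 2y√(1+z²) = 7.85 + 2×1.55×√(1+2.4²) = 15.91 m
R = A/P = 17.93/15.91 = 1.127 m
S = (Q·n / (1·A·R^(2/3)))² = (90.8×0.014 / (1×17.93×1.083))² = 0.004283

0.00428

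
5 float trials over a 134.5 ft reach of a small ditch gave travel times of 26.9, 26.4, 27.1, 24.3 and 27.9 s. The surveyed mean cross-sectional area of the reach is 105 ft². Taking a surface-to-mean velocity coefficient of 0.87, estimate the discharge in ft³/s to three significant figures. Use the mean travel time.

t̄ = (26.9 + 26.4 + 27.1 + 24.3 + 27.9) / 5 = 26.52 s
v_surface = L / t̄ = 134.5 / 26.52 = 5.072 ft/s
v_mean = 0.87 × 5.072 = 4.412 ft/s
Q = A × v_mean = 105 × 4.412 = 463.3 ft³/s

463 ft³/s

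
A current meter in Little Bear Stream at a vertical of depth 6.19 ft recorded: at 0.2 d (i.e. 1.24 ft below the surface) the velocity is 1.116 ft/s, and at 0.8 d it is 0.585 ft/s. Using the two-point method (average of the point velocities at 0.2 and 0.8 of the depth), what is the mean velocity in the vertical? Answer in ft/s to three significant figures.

v̄ = (1.116 + 0.585) / 2 = 0.8505 ft/s

0.851 ft/s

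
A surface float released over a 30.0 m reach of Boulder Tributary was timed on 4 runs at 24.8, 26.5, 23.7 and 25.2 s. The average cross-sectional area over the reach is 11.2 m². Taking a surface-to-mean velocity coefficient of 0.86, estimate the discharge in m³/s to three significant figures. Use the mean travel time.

11.5 m³/s

t̄ = (24.8 + 26.5 + 23.7 + 25.2) / 4 = 25.05 s
v_surface = L / t̄ = 30.0 / 25.05 = 1.198 m/s
v_mean = 0.86 × 1.198 = 1.030 m/s
Q = A × v_mean = 11.2 × 1.030 = 11.54 m³/s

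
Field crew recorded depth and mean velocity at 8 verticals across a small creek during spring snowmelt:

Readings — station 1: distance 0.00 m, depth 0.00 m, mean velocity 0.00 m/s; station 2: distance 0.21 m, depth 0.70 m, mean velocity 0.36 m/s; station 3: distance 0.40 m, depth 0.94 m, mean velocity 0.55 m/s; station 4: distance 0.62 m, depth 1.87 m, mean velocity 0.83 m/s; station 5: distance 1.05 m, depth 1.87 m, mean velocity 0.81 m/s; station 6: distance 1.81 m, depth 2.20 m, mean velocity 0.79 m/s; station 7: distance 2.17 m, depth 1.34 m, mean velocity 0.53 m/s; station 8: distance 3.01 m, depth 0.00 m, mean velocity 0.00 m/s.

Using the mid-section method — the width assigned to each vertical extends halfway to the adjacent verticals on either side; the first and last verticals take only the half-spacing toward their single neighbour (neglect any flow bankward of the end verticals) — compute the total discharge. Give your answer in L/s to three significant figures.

2960 L/s

w_2 = (0.40 − 0.00)/2 = 0.2 m; q_2 = 0.36 × 0.70 × 0.2 = 0.05040 m³/s
w_3 = (0.62 − 0.21)/2 = 0.205 m; q_3 = 0.55 × 0.94 × 0.205 = 0.1060 m³/s
w_4 = (1.05 − 0.40)/2 = 0.325 m; q_4 = 0.83 × 1.87 × 0.325 = 0.5044 m³/s
w_5 = (1.81 − 0.62)/2 = 0.595 m; q_5 = 0.81 × 1.87 × 0.595 = 0.9012 m³/s
w_6 = (2.17 − 1.05)/2 = 0.56 m; q_6 = 0.79 × 2.20 × 0.56 = 0.9733 m³/s
w_7 = (3.01 − 1.81)/2 = 0.6 m; q_7 = 0.53 × 1.34 × 0.6 = 0.4261 m³/s
Stations 1, 8 contribute zero (depth or velocity is 0).
Q = Σ qᵢ = 2.961 m³/s
= 2.961 × 1000 = 2961 L/s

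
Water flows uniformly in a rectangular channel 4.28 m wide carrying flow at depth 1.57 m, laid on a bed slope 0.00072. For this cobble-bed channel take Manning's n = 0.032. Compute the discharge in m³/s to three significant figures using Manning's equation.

5.27 m³/s

A = b·y = 4.28 × 1.57 = 6.720 m²
P = b + 2y = 4.28 + 2×1.57 = 7.420 m
R = A/P = 6.720/7.420 = 0.9056 m
Q = (1/n)·A·R^(2/3)·S^(1/2) = (1/0.032) × 6.720 × 0.9056^(2/3) × 0.00072^(1/2) = 5.274 m³/s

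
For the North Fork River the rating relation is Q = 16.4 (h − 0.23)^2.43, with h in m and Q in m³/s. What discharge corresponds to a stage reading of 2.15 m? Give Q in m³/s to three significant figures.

Q = 16.4 × (2.15 − 0.23)^2.43 = 16.4 × 1.92^2.43 = 80.03 m³/s

80.0 m³/s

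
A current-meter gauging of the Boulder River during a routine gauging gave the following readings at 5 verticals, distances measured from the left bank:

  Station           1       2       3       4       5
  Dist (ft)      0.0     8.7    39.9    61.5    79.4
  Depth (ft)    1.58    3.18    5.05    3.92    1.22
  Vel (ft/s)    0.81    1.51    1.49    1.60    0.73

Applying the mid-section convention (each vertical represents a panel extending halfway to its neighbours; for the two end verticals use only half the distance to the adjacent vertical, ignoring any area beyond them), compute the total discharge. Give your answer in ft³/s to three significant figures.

w_1 = (8.7 − 0.0)/2 = 4.35 ft; q_1 = 0.81 × 1.58 × 4.35 = 5.567 ft³/s
w_2 = (39.9 − 0.0)/2 = 19.95 ft; q_2 = 1.51 × 3.18 × 19.95 = 95.80 ft³/s
w_3 = (61.5 − 8.7)/2 = 26.4 ft; q_3 = 1.49 × 5.05 × 26.4 = 198.6 ft³/s
w_4 = (79.4 − 39.9)/2 = 19.75 ft; q_4 = 1.60 × 3.92 × 19.75 = 123.9 ft³/s
w_5 = (79.4 − 61.5)/2 = 8.95 ft; q_5 = 0.73 × 1.22 × 8.95 = 7.971 ft³/s
Q = Σ qᵢ = 431.9 ft³/s

432 ft³/s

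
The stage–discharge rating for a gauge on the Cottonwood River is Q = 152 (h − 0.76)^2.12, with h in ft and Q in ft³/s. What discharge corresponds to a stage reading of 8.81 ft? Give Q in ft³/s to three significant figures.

12700 ft³/s

Q = 152 × (8.81 − 0.76)^2.12 = 152 × 8.05^2.12 = 12650 ft³/s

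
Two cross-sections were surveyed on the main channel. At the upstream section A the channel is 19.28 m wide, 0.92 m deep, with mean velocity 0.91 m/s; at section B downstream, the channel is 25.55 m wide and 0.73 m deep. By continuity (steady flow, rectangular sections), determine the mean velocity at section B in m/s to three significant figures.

Q = A₁V₁ = (19.28×0.92) × 0.91 = 16.14 m³/s
A₂ = 25.55 × 0.73 = 18.65 m²
V₂ = Q/A₂ = 16.14/18.65 = 0.8654 m/s

0.865 m/s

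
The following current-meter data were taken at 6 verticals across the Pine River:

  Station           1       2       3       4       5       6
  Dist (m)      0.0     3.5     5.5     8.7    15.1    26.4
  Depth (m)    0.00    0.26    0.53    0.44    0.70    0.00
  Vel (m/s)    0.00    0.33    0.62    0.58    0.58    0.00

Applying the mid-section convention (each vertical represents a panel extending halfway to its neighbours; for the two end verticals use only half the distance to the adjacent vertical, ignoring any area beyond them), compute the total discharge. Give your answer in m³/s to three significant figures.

w_2 = (5.5 − 0.0)/2 = 2.75 m; q_2 = 0.33 × 0.26 × 2.75 = 0.2360 m³/s
w_3 = (8.7 − 3.5)/2 = 2.6 m; q_3 = 0.62 × 0.53 × 2.6 = 0.8544 m³/s
w_4 = (15.1 − 5.5)/2 = 4.8 m; q_4 = 0.58 × 0.44 × 4.8 = 1.225 m³/s
w_5 = (26.4 − 8.7)/2 = 8.85 m; q_5 = 0.58 × 0.70 × 8.85 = 3.593 m³/s
Stations 1, 6 contribute zero (depth or velocity is 0).
Q = Σ qᵢ = 5.908 m³/s

5.91 m³/s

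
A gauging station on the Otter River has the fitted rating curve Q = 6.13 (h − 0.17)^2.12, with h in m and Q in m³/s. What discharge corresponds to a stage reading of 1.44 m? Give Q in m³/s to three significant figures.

10.2 m³/s

Q = 6.13 × (1.44 − 0.17)^2.12 = 6.13 × 1.27^2.12 = 10.17 m³/s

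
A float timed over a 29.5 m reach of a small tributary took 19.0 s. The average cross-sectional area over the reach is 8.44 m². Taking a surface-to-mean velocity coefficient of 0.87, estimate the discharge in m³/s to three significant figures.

11.4 m³/s

v_surface = L / t̄ = 29.5 / 19 = 1.553 m/s
v_mean = 0.87 × 1.553 = 1.351 m/s
Q = A × v_mean = 8.44 × 1.351 = 11.40 m³/s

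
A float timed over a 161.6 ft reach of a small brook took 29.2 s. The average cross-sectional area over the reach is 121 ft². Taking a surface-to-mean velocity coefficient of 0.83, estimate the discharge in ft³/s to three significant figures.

v_surface = L / t̄ = 161.6 / 29.2 = 5.534 ft/s
v_mean = 0.83 × 5.534 = 4.593 ft/s
Q = A × v_mean = 121 × 4.593 = 555.8 ft³/s

556 ft³/s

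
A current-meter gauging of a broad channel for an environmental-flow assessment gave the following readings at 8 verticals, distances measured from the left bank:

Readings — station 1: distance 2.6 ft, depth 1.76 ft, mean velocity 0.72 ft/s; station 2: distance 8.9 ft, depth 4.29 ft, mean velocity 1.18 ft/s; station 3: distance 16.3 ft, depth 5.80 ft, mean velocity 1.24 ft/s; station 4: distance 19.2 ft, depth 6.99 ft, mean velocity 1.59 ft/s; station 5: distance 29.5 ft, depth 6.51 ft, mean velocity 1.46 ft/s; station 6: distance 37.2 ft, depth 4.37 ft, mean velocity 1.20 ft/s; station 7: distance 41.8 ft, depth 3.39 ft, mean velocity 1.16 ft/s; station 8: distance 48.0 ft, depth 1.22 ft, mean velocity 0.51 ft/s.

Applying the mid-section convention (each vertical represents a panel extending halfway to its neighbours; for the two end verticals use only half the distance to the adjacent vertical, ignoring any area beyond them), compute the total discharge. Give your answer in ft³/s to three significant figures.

290 ft³/s

w_1 = (8.9 − 2.6)/2 = 3.15 ft; q_1 = 0.72 × 1.76 × 3.15 = 3.992 ft³/s
w_2 = (16.3 − 2.6)/2 = 6.85 ft; q_2 = 1.18 × 4.29 × 6.85 = 34.68 ft³/s
w_3 = (19.2 − 8.9)/2 = 5.15 ft; q_3 = 1.24 × 5.80 × 5.15 = 37.04 ft³/s
w_4 = (29.5 − 16.3)/2 = 6.6 ft; q_4 = 1.59 × 6.99 × 6.6 = 73.35 ft³/s
w_5 = (37.2 − 19.2)/2 = 9 ft; q_5 = 1.46 × 6.51 × 9 = 85.54 ft³/s
w_6 = (41.8 − 29.5)/2 = 6.15 ft; q_6 = 1.20 × 4.37 × 6.15 = 32.25 ft³/s
w_7 = (48.0 − 37.2)/2 = 5.4 ft; q_7 = 1.16 × 3.39 × 5.4 = 21.23 ft³/s
w_8 = (48.0 − 41.8)/2 = 3.1 ft; q_8 = 0.51 × 1.22 × 3.1 = 1.929 ft³/s
Q = Σ qᵢ = 290.0 ft³/s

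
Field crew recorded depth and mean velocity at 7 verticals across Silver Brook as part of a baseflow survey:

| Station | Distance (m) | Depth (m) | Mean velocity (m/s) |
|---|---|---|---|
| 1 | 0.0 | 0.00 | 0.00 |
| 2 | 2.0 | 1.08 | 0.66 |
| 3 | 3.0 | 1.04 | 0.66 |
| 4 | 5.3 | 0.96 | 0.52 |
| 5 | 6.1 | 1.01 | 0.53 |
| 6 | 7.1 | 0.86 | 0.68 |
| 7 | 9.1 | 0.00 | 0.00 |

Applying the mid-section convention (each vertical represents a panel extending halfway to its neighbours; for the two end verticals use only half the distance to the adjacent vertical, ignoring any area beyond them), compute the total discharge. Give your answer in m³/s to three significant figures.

4.33 m³/s

w_2 = (3.0 − 0.0)/2 = 1.5 m; q_2 = 0.66 × 1.08 × 1.5 = 1.069 m³/s
w_3 = (5.3 − 2.0)/2 = 1.65 m; q_3 = 0.66 × 1.04 × 1.65 = 1.133 m³/s
w_4 = (6.1 − 3.0)/2 = 1.55 m; q_4 = 0.52 × 0.96 × 1.55 = 0.7738 m³/s
w_5 = (7.1 − 5.3)/2 = 0.9 m; q_5 = 0.53 × 1.01 × 0.9 = 0.4818 m³/s
w_6 = (9.1 − 6.1)/2 = 1.5 m; q_6 = 0.68 × 0.86 × 1.5 = 0.8772 m³/s
Stations 1, 7 contribute zero (depth or velocity is 0).
Q = Σ qᵢ = 4.334 m³/s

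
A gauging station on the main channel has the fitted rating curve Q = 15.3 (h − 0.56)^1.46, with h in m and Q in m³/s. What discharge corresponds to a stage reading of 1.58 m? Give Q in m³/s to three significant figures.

Q = 15.3 × (1.58 − 0.56)^1.46 = 15.3 × 1.02^1.46 = 15.75 m³/s

15.7 m³/s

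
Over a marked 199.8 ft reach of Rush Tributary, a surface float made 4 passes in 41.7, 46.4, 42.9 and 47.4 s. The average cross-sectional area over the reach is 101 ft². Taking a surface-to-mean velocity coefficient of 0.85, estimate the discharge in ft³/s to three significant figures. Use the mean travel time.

t̄ = (41.7 + 46.4 + 42.9 + 47.4) / 4 = 44.6 s
v_surface = L / t̄ = 199.8 / 44.6 = 4.480 ft/s
v_mean = 0.85 × 4.480 = 3.808 ft/s
Q = A × v_mean = 101 × 3.808 = 384.6 ft³/s

385 ft³/s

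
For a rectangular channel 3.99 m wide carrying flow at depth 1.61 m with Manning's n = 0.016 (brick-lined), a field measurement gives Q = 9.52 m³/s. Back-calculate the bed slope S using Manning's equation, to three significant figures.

A = b·y = 3.99 × 1.61 = 6.424 m²
P = b + 2y = 3.99 + 2×1.61 = 7.210 m
R = A/P = 6.424/7.210 = 0.8910 m
S = (Q·n / (1·A·R^(2/3)))² = (9.52×0.016 / (1×6.424×0.9259))² = 0.0006558

0.000656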